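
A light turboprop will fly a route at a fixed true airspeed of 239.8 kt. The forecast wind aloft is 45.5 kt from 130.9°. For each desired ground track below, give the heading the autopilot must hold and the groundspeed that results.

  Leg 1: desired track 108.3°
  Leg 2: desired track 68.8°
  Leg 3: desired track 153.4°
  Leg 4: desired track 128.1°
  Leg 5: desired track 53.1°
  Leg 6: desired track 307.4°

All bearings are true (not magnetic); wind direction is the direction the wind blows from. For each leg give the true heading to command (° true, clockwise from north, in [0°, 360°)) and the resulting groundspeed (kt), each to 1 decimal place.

Leg 1: heading=112.5°, groundspeed=197.2 kt
Leg 2: heading=78.5°, groundspeed=215.1 kt
Leg 3: heading=149.2°, groundspeed=197.1 kt
Leg 4: heading=128.6°, groundspeed=194.3 kt
Leg 5: heading=63.8°, groundspeed=226.0 kt
Leg 6: heading=306.7°, groundspeed=285.2 kt

Leg 1: desired track 108.3°; wind correction +4.2° → command heading 112.5°, groundspeed 197.2 kt
Leg 2: desired track 68.8°; wind correction +9.7° → command heading 78.5°, groundspeed 215.1 kt
Leg 3: desired track 153.4°; wind correction -4.2° → command heading 149.2°, groundspeed 197.1 kt
Leg 4: desired track 128.1°; wind correction +0.5° → command heading 128.6°, groundspeed 194.3 kt
Leg 5: desired track 53.1°; wind correction +10.7° → command heading 63.8°, groundspeed 226.0 kt
Leg 6: desired track 307.4°; wind correction -0.7° → command heading 306.7°, groundspeed 285.2 kt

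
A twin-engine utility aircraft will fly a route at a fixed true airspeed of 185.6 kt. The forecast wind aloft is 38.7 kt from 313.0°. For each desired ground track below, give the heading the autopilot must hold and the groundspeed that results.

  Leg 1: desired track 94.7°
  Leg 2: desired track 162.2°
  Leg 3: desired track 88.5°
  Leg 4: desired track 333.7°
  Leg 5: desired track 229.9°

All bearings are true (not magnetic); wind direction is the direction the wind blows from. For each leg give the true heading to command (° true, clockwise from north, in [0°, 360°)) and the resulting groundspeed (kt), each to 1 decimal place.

Leg 1: heading=87.3°, groundspeed=214.4 kt
Leg 2: heading=168.0°, groundspeed=218.4 kt
Leg 3: heading=80.1°, groundspeed=211.2 kt
Leg 4: heading=329.5°, groundspeed=148.9 kt
Leg 5: heading=241.8°, groundspeed=176.9 kt

Leg 1: desired track 94.7°; wind correction -7.4° → command heading 87.3°, groundspeed 214.4 kt
Leg 2: desired track 162.2°; wind correction +5.8° → command heading 168.0°, groundspeed 218.4 kt
Leg 3: desired track 88.5°; wind correction -8.4° → command heading 80.1°, groundspeed 211.2 kt
Leg 4: desired track 333.7°; wind correction -4.2° → command heading 329.5°, groundspeed 148.9 kt
Leg 5: desired track 229.9°; wind correction +11.9° → command heading 241.8°, groundspeed 176.9 kt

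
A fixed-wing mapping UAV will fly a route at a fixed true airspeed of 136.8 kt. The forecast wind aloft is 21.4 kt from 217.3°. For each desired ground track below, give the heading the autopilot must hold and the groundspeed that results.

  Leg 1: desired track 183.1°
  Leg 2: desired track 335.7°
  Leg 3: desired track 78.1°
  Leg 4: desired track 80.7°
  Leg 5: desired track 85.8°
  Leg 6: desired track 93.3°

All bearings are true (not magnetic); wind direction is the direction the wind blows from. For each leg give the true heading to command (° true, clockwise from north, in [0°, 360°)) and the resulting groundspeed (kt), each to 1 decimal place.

Leg 1: desired track 183.1°; wind correction +5.0° → command heading 188.1°, groundspeed 118.6 kt
Leg 2: desired track 335.7°; wind correction -7.9° → command heading 327.8°, groundspeed 145.7 kt
Leg 3: desired track 78.1°; wind correction +5.9° → command heading 84.0°, groundspeed 152.3 kt
Leg 4: desired track 80.7°; wind correction +6.2° → command heading 86.9°, groundspeed 151.6 kt
Leg 5: desired track 85.8°; wind correction +6.7° → command heading 92.5°, groundspeed 150.0 kt
Leg 6: desired track 93.3°; wind correction +7.5° → command heading 100.8°, groundspeed 147.6 kt

Leg 1: heading=188.1°, groundspeed=118.6 kt
Leg 2: heading=327.8°, groundspeed=145.7 kt
Leg 3: heading=84.0°, groundspeed=152.3 kt
Leg 4: heading=86.9°, groundspeed=151.6 kt
Leg 5: heading=92.5°, groundspeed=150.0 kt
Leg 6: heading=100.8°, groundspeed=147.6 kt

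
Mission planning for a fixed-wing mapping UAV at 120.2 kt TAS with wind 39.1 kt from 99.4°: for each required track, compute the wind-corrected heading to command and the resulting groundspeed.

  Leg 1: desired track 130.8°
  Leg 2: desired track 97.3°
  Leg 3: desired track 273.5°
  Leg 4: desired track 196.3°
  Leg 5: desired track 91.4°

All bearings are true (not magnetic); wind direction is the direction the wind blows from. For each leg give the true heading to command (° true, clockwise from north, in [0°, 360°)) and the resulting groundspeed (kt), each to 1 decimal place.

Leg 1: desired track 130.8°; wind correction -9.8° → command heading 121.0°, groundspeed 85.1 kt
Leg 2: desired track 97.3°; wind correction +0.7° → command heading 98.0°, groundspeed 81.1 kt
Leg 3: desired track 273.5°; wind correction -1.9° → command heading 271.6°, groundspeed 159.0 kt
Leg 4: desired track 196.3°; wind correction -18.8° → command heading 177.5°, groundspeed 118.5 kt
Leg 5: desired track 91.4°; wind correction +2.6° → command heading 94.0°, groundspeed 81.4 kt

Leg 1: heading=121.0°, groundspeed=85.1 kt
Leg 2: heading=98.0°, groundspeed=81.1 kt
Leg 3: heading=271.6°, groundspeed=159.0 kt
Leg 4: heading=177.5°, groundspeed=118.5 kt
Leg 5: heading=94.0°, groundspeed=81.4 kt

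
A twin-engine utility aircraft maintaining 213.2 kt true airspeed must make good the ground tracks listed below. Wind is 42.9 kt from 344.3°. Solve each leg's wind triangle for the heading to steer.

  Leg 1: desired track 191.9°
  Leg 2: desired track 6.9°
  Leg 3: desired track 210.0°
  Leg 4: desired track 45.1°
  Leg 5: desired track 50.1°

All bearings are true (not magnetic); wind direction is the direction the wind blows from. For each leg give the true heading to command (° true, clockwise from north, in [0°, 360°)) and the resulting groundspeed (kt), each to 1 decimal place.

Leg 1: heading=197.2°, groundspeed=250.3 kt
Leg 2: heading=2.5°, groundspeed=173.0 kt
Leg 3: heading=218.3°, groundspeed=240.9 kt
Leg 4: heading=35.0°, groundspeed=189.0 kt
Leg 5: heading=39.5°, groundspeed=192.0 kt

Leg 1: desired track 191.9°; wind correction +5.3° → command heading 197.2°, groundspeed 250.3 kt
Leg 2: desired track 6.9°; wind correction -4.4° → command heading 2.5°, groundspeed 173.0 kt
Leg 3: desired track 210.0°; wind correction +8.3° → command heading 218.3°, groundspeed 240.9 kt
Leg 4: desired track 45.1°; wind correction -10.1° → command heading 35.0°, groundspeed 189.0 kt
Leg 5: desired track 50.1°; wind correction -10.6° → command heading 39.5°, groundspeed 192.0 kt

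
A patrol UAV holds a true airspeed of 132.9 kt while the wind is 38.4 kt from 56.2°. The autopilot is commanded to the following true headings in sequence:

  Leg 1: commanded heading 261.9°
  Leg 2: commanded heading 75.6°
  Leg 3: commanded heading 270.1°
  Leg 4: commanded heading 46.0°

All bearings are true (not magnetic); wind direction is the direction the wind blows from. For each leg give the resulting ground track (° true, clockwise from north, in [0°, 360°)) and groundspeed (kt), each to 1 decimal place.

Leg 1: heading 261.9°; drift -5.7° → track 256.2°, groundspeed 168.3 kt
Leg 2: heading 75.6°; drift +7.5° → track 83.1°, groundspeed 97.5 kt
Leg 3: heading 270.1°; drift -7.4° → track 262.7°, groundspeed 166.2 kt
Leg 4: heading 46.0°; drift -4.1° → track 41.9°, groundspeed 95.3 kt

Leg 1: track=256.2°, groundspeed=168.3 kt
Leg 2: track=83.1°, groundspeed=97.5 kt
Leg 3: track=262.7°, groundspeed=166.2 kt
Leg 4: track=41.9°, groundspeed=95.3 kt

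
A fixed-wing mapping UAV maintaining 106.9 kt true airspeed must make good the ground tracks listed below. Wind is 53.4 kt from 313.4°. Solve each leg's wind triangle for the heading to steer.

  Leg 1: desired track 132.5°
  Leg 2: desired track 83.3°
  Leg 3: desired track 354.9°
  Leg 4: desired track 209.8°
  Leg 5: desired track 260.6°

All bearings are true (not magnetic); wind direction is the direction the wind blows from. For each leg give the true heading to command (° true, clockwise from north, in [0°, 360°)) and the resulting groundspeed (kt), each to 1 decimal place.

Leg 1: heading=132.1°, groundspeed=160.3 kt
Leg 2: heading=60.8°, groundspeed=133.0 kt
Leg 3: heading=335.6°, groundspeed=60.9 kt
Leg 4: heading=238.8°, groundspeed=106.0 kt
Leg 5: heading=284.0°, groundspeed=65.8 kt

Leg 1: desired track 132.5°; wind correction -0.4° → command heading 132.1°, groundspeed 160.3 kt
Leg 2: desired track 83.3°; wind correction -22.5° → command heading 60.8°, groundspeed 133.0 kt
Leg 3: desired track 354.9°; wind correction -19.3° → command heading 335.6°, groundspeed 60.9 kt
Leg 4: desired track 209.8°; wind correction +29.0° → command heading 238.8°, groundspeed 106.0 kt
Leg 5: desired track 260.6°; wind correction +23.4° → command heading 284.0°, groundspeed 65.8 kt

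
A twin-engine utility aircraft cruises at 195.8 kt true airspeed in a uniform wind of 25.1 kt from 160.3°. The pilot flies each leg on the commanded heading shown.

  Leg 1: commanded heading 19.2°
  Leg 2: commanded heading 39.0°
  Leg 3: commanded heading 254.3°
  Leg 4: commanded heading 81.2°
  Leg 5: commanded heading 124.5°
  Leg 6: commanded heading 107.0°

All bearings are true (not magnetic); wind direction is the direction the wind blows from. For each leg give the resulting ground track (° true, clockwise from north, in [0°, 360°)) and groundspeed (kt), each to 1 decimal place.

Leg 1: heading 19.2°; drift -4.2° → track 15.0°, groundspeed 215.9 kt
Leg 2: heading 39.0°; drift -5.9° → track 33.1°, groundspeed 209.9 kt
Leg 3: heading 254.3°; drift +7.2° → track 261.5°, groundspeed 199.1 kt
Leg 4: heading 81.2°; drift -7.4° → track 73.8°, groundspeed 192.6 kt
Leg 5: heading 124.5°; drift -4.8° → track 119.7°, groundspeed 176.1 kt
Leg 6: heading 107.0°; drift -6.4° → track 100.6°, groundspeed 181.9 kt

Leg 1: track=15.0°, groundspeed=215.9 kt
Leg 2: track=33.1°, groundspeed=209.9 kt
Leg 3: track=261.5°, groundspeed=199.1 kt
Leg 4: track=73.8°, groundspeed=192.6 kt
Leg 5: track=119.7°, groundspeed=176.1 kt
Leg 6: track=100.6°, groundspeed=181.9 kt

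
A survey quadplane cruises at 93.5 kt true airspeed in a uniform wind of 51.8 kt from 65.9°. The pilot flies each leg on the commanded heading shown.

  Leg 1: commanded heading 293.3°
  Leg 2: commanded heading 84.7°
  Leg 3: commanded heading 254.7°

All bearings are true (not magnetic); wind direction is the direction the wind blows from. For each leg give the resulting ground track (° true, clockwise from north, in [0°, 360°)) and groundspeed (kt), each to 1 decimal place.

Leg 1: track=276.8°, groundspeed=134.1 kt
Leg 2: track=105.3°, groundspeed=47.5 kt
Leg 3: track=251.6°, groundspeed=144.9 kt

Leg 1: heading 293.3°; drift -16.5° → track 276.8°, groundspeed 134.1 kt
Leg 2: heading 84.7°; drift +20.6° → track 105.3°, groundspeed 47.5 kt
Leg 3: heading 254.7°; drift -3.1° → track 251.6°, groundspeed 144.9 kt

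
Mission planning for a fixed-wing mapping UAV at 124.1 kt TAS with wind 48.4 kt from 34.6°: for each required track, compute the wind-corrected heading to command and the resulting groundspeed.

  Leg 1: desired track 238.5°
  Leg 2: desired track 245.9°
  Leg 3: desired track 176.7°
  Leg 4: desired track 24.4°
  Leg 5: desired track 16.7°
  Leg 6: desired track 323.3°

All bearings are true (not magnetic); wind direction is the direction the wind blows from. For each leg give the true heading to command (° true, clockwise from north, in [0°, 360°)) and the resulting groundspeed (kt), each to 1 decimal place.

Leg 1: heading=247.6°, groundspeed=166.8 kt
Leg 2: heading=257.6°, groundspeed=162.9 kt
Leg 3: heading=162.8°, groundspeed=158.7 kt
Leg 4: heading=28.4°, groundspeed=76.2 kt
Leg 5: heading=23.6°, groundspeed=77.1 kt
Leg 6: heading=345.0°, groundspeed=99.8 kt

Leg 1: desired track 238.5°; wind correction +9.1° → command heading 247.6°, groundspeed 166.8 kt
Leg 2: desired track 245.9°; wind correction +11.7° → command heading 257.6°, groundspeed 162.9 kt
Leg 3: desired track 176.7°; wind correction -13.9° → command heading 162.8°, groundspeed 158.7 kt
Leg 4: desired track 24.4°; wind correction +4.0° → command heading 28.4°, groundspeed 76.2 kt
Leg 5: desired track 16.7°; wind correction +6.9° → command heading 23.6°, groundspeed 77.1 kt
Leg 6: desired track 323.3°; wind correction +21.7° → command heading 345.0°, groundspeed 99.8 kt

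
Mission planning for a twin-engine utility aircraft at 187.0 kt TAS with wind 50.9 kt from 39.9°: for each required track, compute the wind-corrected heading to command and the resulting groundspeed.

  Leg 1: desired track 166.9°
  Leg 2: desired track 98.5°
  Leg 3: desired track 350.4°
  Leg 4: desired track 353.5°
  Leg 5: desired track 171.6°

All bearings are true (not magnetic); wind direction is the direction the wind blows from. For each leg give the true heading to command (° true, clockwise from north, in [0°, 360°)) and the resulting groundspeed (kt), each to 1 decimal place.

Leg 1: desired track 166.9°; wind correction -12.6° → command heading 154.3°, groundspeed 213.2 kt
Leg 2: desired track 98.5°; wind correction -13.4° → command heading 85.1°, groundspeed 155.4 kt
Leg 3: desired track 350.4°; wind correction +11.9° → command heading 2.3°, groundspeed 149.9 kt
Leg 4: desired track 353.5°; wind correction +11.4° → command heading 4.9°, groundspeed 148.2 kt
Leg 5: desired track 171.6°; wind correction -11.7° → command heading 159.9°, groundspeed 217.0 kt

Leg 1: heading=154.3°, groundspeed=213.2 kt
Leg 2: heading=85.1°, groundspeed=155.4 kt
Leg 3: heading=2.3°, groundspeed=149.9 kt
Leg 4: heading=4.9°, groundspeed=148.2 kt
Leg 5: heading=159.9°, groundspeed=217.0 kt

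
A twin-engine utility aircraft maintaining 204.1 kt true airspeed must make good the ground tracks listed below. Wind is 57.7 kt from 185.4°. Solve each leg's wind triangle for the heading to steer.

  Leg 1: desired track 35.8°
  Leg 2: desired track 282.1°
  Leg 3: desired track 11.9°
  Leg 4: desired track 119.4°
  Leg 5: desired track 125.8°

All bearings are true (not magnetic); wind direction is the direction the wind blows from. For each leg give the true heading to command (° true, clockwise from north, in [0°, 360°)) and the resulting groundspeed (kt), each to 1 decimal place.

Leg 1: heading=44.0°, groundspeed=251.8 kt
Leg 2: heading=265.8°, groundspeed=202.6 kt
Leg 3: heading=13.7°, groundspeed=261.3 kt
Leg 4: heading=134.4°, groundspeed=173.7 kt
Leg 5: heading=139.9°, groundspeed=168.7 kt

Leg 1: desired track 35.8°; wind correction +8.2° → command heading 44.0°, groundspeed 251.8 kt
Leg 2: desired track 282.1°; wind correction -16.3° → command heading 265.8°, groundspeed 202.6 kt
Leg 3: desired track 11.9°; wind correction +1.8° → command heading 13.7°, groundspeed 261.3 kt
Leg 4: desired track 119.4°; wind correction +15.0° → command heading 134.4°, groundspeed 173.7 kt
Leg 5: desired track 125.8°; wind correction +14.1° → command heading 139.9°, groundspeed 168.7 kt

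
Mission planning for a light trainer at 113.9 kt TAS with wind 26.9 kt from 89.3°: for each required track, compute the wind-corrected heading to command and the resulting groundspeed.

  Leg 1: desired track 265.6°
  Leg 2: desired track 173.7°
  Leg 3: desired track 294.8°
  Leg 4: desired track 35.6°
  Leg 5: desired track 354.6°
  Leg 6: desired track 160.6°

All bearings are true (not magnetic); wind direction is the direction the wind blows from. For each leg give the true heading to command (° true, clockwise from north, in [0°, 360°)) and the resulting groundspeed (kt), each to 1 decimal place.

Leg 1: desired track 265.6°; wind correction -0.9° → command heading 264.7°, groundspeed 140.7 kt
Leg 2: desired track 173.7°; wind correction -13.6° → command heading 160.1°, groundspeed 108.1 kt
Leg 3: desired track 294.8°; wind correction +5.8° → command heading 300.6°, groundspeed 137.6 kt
Leg 4: desired track 35.6°; wind correction +11.0° → command heading 46.6°, groundspeed 95.9 kt
Leg 5: desired track 354.6°; wind correction +13.6° → command heading 8.2°, groundspeed 112.9 kt
Leg 6: desired track 160.6°; wind correction -12.9° → command heading 147.7°, groundspeed 102.4 kt

Leg 1: heading=264.7°, groundspeed=140.7 kt
Leg 2: heading=160.1°, groundspeed=108.1 kt
Leg 3: heading=300.6°, groundspeed=137.6 kt
Leg 4: heading=46.6°, groundspeed=95.9 kt
Leg 5: heading=8.2°, groundspeed=112.9 kt
Leg 6: heading=147.7°, groundspeed=102.4 kt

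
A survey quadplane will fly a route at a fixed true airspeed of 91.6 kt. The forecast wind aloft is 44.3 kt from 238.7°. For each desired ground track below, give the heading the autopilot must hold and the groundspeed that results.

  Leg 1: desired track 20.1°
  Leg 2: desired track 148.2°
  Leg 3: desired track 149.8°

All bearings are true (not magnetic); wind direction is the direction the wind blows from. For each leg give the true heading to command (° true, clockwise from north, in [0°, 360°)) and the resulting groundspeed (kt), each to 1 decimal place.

Leg 1: desired track 20.1°; wind correction -17.6° → command heading 2.5°, groundspeed 122.0 kt
Leg 2: desired track 148.2°; wind correction +28.9° → command heading 177.1°, groundspeed 80.6 kt
Leg 3: desired track 149.8°; wind correction +28.9° → command heading 178.7°, groundspeed 79.3 kt

Leg 1: heading=2.5°, groundspeed=122.0 kt
Leg 2: heading=177.1°, groundspeed=80.6 kt
Leg 3: heading=178.7°, groundspeed=79.3 kt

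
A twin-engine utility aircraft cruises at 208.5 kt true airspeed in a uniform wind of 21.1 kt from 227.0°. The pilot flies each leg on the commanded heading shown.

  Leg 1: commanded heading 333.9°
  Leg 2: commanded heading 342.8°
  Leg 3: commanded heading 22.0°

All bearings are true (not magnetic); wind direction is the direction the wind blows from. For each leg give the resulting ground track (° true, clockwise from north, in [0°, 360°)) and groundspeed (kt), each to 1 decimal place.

Leg 1: track=339.3°, groundspeed=215.6 kt
Leg 2: track=347.8°, groundspeed=218.5 kt
Leg 3: track=24.2°, groundspeed=227.8 kt

Leg 1: heading 333.9°; drift +5.4° → track 339.3°, groundspeed 215.6 kt
Leg 2: heading 342.8°; drift +5.0° → track 347.8°, groundspeed 218.5 kt
Leg 3: heading 22.0°; drift +2.2° → track 24.2°, groundspeed 227.8 kt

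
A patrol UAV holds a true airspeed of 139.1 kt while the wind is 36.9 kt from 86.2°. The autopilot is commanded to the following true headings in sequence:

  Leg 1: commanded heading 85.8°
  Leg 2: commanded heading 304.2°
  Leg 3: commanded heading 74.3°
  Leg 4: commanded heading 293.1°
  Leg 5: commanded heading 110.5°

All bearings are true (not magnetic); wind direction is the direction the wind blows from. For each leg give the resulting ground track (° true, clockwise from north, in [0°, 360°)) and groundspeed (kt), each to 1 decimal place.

Leg 1: track=85.7°, groundspeed=102.2 kt
Leg 2: track=296.5°, groundspeed=169.7 kt
Leg 3: track=70.1°, groundspeed=103.3 kt
Leg 4: track=287.6°, groundspeed=172.8 kt
Leg 5: track=118.7°, groundspeed=106.6 kt

Leg 1: heading 85.8°; drift -0.1° → track 85.7°, groundspeed 102.2 kt
Leg 2: heading 304.2°; drift -7.7° → track 296.5°, groundspeed 169.7 kt
Leg 3: heading 74.3°; drift -4.2° → track 70.1°, groundspeed 103.3 kt
Leg 4: heading 293.1°; drift -5.5° → track 287.6°, groundspeed 172.8 kt
Leg 5: heading 110.5°; drift +8.2° → track 118.7°, groundspeed 106.6 kt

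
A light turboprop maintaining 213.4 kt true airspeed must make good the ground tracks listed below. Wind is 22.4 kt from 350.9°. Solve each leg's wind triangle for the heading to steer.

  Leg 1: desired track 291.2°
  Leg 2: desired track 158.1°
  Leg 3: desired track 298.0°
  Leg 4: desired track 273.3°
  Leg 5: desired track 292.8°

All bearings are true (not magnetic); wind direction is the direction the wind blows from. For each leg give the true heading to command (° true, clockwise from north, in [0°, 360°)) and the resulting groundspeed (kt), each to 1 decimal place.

Leg 1: heading=296.4°, groundspeed=201.2 kt
Leg 2: heading=156.8°, groundspeed=235.2 kt
Leg 3: heading=302.8°, groundspeed=199.1 kt
Leg 4: heading=279.2°, groundspeed=207.5 kt
Leg 5: heading=297.9°, groundspeed=200.7 kt

Leg 1: desired track 291.2°; wind correction +5.2° → command heading 296.4°, groundspeed 201.2 kt
Leg 2: desired track 158.1°; wind correction -1.3° → command heading 156.8°, groundspeed 235.2 kt
Leg 3: desired track 298.0°; wind correction +4.8° → command heading 302.8°, groundspeed 199.1 kt
Leg 4: desired track 273.3°; wind correction +5.9° → command heading 279.2°, groundspeed 207.5 kt
Leg 5: desired track 292.8°; wind correction +5.1° → command heading 297.9°, groundspeed 200.7 kt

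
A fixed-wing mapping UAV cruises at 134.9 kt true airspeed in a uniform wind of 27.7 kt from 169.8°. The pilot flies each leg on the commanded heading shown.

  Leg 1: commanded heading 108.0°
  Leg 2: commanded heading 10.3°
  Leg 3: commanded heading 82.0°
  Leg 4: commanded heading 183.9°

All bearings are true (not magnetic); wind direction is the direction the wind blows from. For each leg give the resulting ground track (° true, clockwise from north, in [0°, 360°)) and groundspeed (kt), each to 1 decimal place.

Leg 1: heading 108.0°; drift -11.3° → track 96.7°, groundspeed 124.2 kt
Leg 2: heading 10.3°; drift -3.5° → track 6.8°, groundspeed 161.1 kt
Leg 3: heading 82.0°; drift -11.7° → track 70.3°, groundspeed 136.7 kt
Leg 4: heading 183.9°; drift +3.6° → track 187.5°, groundspeed 108.2 kt

Leg 1: track=96.7°, groundspeed=124.2 kt
Leg 2: track=6.8°, groundspeed=161.1 kt
Leg 3: track=70.3°, groundspeed=136.7 kt
Leg 4: track=187.5°, groundspeed=108.2 kt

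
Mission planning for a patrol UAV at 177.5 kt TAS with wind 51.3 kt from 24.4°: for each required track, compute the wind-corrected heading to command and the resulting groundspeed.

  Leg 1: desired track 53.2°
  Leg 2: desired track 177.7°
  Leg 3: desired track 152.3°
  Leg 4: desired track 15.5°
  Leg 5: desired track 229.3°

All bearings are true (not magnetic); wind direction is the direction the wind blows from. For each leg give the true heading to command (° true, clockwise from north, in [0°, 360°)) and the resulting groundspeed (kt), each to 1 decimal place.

Leg 1: heading=45.2°, groundspeed=130.8 kt
Leg 2: heading=170.2°, groundspeed=221.8 kt
Leg 3: heading=139.1°, groundspeed=204.3 kt
Leg 4: heading=18.1°, groundspeed=126.6 kt
Leg 5: heading=236.3°, groundspeed=222.7 kt

Leg 1: desired track 53.2°; wind correction -8.0° → command heading 45.2°, groundspeed 130.8 kt
Leg 2: desired track 177.7°; wind correction -7.5° → command heading 170.2°, groundspeed 221.8 kt
Leg 3: desired track 152.3°; wind correction -13.2° → command heading 139.1°, groundspeed 204.3 kt
Leg 4: desired track 15.5°; wind correction +2.6° → command heading 18.1°, groundspeed 126.6 kt
Leg 5: desired track 229.3°; wind correction +7.0° → command heading 236.3°, groundspeed 222.7 kt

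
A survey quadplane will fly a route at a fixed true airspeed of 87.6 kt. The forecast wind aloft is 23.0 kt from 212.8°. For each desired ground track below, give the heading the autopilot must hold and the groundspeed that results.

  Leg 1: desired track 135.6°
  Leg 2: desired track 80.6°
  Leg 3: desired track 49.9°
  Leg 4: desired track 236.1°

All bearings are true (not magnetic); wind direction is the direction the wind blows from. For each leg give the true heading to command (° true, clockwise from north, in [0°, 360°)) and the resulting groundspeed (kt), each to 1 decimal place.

Leg 1: heading=150.4°, groundspeed=79.6 kt
Leg 2: heading=91.8°, groundspeed=101.4 kt
Leg 3: heading=54.3°, groundspeed=109.3 kt
Leg 4: heading=230.1°, groundspeed=66.0 kt

Leg 1: desired track 135.6°; wind correction +14.8° → command heading 150.4°, groundspeed 79.6 kt
Leg 2: desired track 80.6°; wind correction +11.2° → command heading 91.8°, groundspeed 101.4 kt
Leg 3: desired track 49.9°; wind correction +4.4° → command heading 54.3°, groundspeed 109.3 kt
Leg 4: desired track 236.1°; wind correction -6.0° → command heading 230.1°, groundspeed 66.0 kt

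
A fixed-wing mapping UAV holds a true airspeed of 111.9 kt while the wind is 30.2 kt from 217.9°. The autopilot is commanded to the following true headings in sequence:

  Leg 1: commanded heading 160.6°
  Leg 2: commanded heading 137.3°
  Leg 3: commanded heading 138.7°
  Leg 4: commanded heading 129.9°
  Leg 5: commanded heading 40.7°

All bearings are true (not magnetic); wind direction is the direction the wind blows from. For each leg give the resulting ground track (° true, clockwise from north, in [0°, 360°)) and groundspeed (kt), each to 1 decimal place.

Leg 1: track=145.7°, groundspeed=98.9 kt
Leg 2: track=121.7°, groundspeed=111.0 kt
Leg 3: track=123.1°, groundspeed=110.3 kt
Leg 4: track=114.7°, groundspeed=114.9 kt
Leg 5: track=40.1°, groundspeed=142.1 kt

Leg 1: heading 160.6°; drift -14.9° → track 145.7°, groundspeed 98.9 kt
Leg 2: heading 137.3°; drift -15.6° → track 121.7°, groundspeed 111.0 kt
Leg 3: heading 138.7°; drift -15.6° → track 123.1°, groundspeed 110.3 kt
Leg 4: heading 129.9°; drift -15.2° → track 114.7°, groundspeed 114.9 kt
Leg 5: heading 40.7°; drift -0.6° → track 40.1°, groundspeed 142.1 kt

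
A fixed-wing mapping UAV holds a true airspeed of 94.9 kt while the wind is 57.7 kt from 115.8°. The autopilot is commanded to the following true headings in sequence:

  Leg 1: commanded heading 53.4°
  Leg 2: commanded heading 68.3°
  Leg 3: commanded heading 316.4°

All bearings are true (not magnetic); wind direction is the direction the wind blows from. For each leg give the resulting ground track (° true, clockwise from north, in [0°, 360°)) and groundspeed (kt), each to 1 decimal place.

Leg 1: heading 53.4°; drift -36.9° → track 16.5°, groundspeed 85.2 kt
Leg 2: heading 68.3°; drift -37.3° → track 31.0°, groundspeed 70.3 kt
Leg 3: heading 316.4°; drift -7.8° → track 308.6°, groundspeed 150.3 kt

Leg 1: track=16.5°, groundspeed=85.2 kt
Leg 2: track=31.0°, groundspeed=70.3 kt
Leg 3: track=308.6°, groundspeed=150.3 kt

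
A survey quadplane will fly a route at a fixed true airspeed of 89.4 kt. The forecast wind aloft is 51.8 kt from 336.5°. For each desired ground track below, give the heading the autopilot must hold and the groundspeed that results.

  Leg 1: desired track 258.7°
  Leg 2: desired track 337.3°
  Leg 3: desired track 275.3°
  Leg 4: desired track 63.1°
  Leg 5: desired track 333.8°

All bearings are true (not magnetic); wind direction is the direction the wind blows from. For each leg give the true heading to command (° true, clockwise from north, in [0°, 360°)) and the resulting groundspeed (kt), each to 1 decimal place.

Leg 1: desired track 258.7°; wind correction +34.5° → command heading 293.2°, groundspeed 62.7 kt
Leg 2: desired track 337.3°; wind correction -0.5° → command heading 336.8°, groundspeed 37.6 kt
Leg 3: desired track 275.3°; wind correction +30.5° → command heading 305.8°, groundspeed 52.1 kt
Leg 4: desired track 63.1°; wind correction -35.3° → command heading 27.8°, groundspeed 69.9 kt
Leg 5: desired track 333.8°; wind correction +1.6° → command heading 335.4°, groundspeed 37.6 kt

Leg 1: heading=293.2°, groundspeed=62.7 kt
Leg 2: heading=336.8°, groundspeed=37.6 kt
Leg 3: heading=305.8°, groundspeed=52.1 kt
Leg 4: heading=27.8°, groundspeed=69.9 kt
Leg 5: heading=335.4°, groundspeed=37.6 kt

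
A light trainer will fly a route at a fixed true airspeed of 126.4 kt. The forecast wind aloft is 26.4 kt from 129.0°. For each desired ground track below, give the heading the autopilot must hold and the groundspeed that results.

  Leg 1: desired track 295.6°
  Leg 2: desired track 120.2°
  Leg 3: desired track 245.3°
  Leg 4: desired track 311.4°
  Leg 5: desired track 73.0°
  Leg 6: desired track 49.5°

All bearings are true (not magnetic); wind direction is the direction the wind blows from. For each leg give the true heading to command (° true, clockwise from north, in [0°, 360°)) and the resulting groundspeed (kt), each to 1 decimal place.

Leg 1: desired track 295.6°; wind correction -2.8° → command heading 292.8°, groundspeed 151.9 kt
Leg 2: desired track 120.2°; wind correction +1.8° → command heading 122.0°, groundspeed 100.2 kt
Leg 3: desired track 245.3°; wind correction -10.8° → command heading 234.5°, groundspeed 135.9 kt
Leg 4: desired track 311.4°; wind correction +0.5° → command heading 311.9°, groundspeed 152.8 kt
Leg 5: desired track 73.0°; wind correction +10.0° → command heading 83.0°, groundspeed 109.7 kt
Leg 6: desired track 49.5°; wind correction +11.9° → command heading 61.4°, groundspeed 118.9 kt

Leg 1: heading=292.8°, groundspeed=151.9 kt
Leg 2: heading=122.0°, groundspeed=100.2 kt
Leg 3: heading=234.5°, groundspeed=135.9 kt
Leg 4: heading=311.9°, groundspeed=152.8 kt
Leg 5: heading=83.0°, groundspeed=109.7 kt
Leg 6: heading=61.4°, groundspeed=118.9 kt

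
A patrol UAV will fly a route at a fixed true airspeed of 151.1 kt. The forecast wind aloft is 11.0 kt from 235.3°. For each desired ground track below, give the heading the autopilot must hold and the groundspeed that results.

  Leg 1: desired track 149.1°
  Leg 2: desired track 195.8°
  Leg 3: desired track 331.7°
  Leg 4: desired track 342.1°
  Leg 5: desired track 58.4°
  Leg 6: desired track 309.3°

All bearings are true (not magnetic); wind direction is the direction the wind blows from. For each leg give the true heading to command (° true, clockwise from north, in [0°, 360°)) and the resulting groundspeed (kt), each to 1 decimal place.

Leg 1: desired track 149.1°; wind correction +4.2° → command heading 153.3°, groundspeed 150.0 kt
Leg 2: desired track 195.8°; wind correction +2.7° → command heading 198.5°, groundspeed 142.5 kt
Leg 3: desired track 331.7°; wind correction -4.1° → command heading 327.6°, groundspeed 151.9 kt
Leg 4: desired track 342.1°; wind correction -4.0° → command heading 338.1°, groundspeed 153.9 kt
Leg 5: desired track 58.4°; wind correction +0.2° → command heading 58.6°, groundspeed 162.1 kt
Leg 6: desired track 309.3°; wind correction -4.0° → command heading 305.3°, groundspeed 147.7 kt

Leg 1: heading=153.3°, groundspeed=150.0 kt
Leg 2: heading=198.5°, groundspeed=142.5 kt
Leg 3: heading=327.6°, groundspeed=151.9 kt
Leg 4: heading=338.1°, groundspeed=153.9 kt
Leg 5: heading=58.6°, groundspeed=162.1 kt
Leg 6: heading=305.3°, groundspeed=147.7 kt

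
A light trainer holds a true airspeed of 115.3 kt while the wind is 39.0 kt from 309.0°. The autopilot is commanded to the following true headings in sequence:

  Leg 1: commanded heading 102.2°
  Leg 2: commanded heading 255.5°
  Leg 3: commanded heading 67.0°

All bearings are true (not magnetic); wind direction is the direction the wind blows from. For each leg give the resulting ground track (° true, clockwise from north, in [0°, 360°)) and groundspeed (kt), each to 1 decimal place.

Leg 1: heading 102.2°; drift +6.7° → track 108.9°, groundspeed 151.1 kt
Leg 2: heading 255.5°; drift -18.8° → track 236.7°, groundspeed 97.3 kt
Leg 3: heading 67.0°; drift +14.5° → track 81.5°, groundspeed 138.0 kt

Leg 1: track=108.9°, groundspeed=151.1 kt
Leg 2: track=236.7°, groundspeed=97.3 kt
Leg 3: track=81.5°, groundspeed=138.0 kt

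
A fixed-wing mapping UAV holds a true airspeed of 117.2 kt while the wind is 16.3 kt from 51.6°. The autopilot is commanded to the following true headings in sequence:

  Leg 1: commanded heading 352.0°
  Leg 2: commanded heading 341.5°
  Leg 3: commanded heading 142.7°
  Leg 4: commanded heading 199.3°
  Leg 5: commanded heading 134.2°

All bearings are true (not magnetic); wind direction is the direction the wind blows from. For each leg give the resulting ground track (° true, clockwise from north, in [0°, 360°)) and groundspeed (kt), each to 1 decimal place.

Leg 1: heading 352.0°; drift -7.4° → track 344.6°, groundspeed 109.9 kt
Leg 2: heading 341.5°; drift -7.8° → track 333.7°, groundspeed 112.7 kt
Leg 3: heading 142.7°; drift +7.9° → track 150.6°, groundspeed 118.6 kt
Leg 4: heading 199.3°; drift +3.8° → track 203.1°, groundspeed 131.3 kt
Leg 5: heading 134.2°; drift +8.0° → track 142.2°, groundspeed 116.2 kt

Leg 1: track=344.6°, groundspeed=109.9 kt
Leg 2: track=333.7°, groundspeed=112.7 kt
Leg 3: track=150.6°, groundspeed=118.6 kt
Leg 4: track=203.1°, groundspeed=131.3 kt
Leg 5: track=142.2°, groundspeed=116.2 kt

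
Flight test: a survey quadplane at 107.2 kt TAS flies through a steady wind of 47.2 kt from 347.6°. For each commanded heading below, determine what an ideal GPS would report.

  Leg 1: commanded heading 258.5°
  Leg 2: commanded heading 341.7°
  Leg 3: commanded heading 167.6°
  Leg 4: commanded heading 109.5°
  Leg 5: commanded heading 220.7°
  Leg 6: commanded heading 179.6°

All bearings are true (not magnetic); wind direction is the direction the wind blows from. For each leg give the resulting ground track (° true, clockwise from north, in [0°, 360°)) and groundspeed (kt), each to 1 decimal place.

Leg 1: heading 258.5°; drift -23.9° → track 234.6°, groundspeed 116.5 kt
Leg 2: heading 341.7°; drift -4.6° → track 337.1°, groundspeed 60.4 kt
Leg 3: heading 167.6°; drift +0.0° → track 167.6°, groundspeed 154.4 kt
Leg 4: heading 109.5°; drift +16.9° → track 126.4°, groundspeed 138.1 kt
Leg 5: heading 220.7°; drift -15.6° → track 205.1°, groundspeed 140.7 kt
Leg 6: heading 179.6°; drift -3.7° → track 175.9°, groundspeed 153.7 kt

Leg 1: track=234.6°, groundspeed=116.5 kt
Leg 2: track=337.1°, groundspeed=60.4 kt
Leg 3: track=167.6°, groundspeed=154.4 kt
Leg 4: track=126.4°, groundspeed=138.1 kt
Leg 5: track=205.1°, groundspeed=140.7 kt
Leg 6: track=175.9°, groundspeed=153.7 kt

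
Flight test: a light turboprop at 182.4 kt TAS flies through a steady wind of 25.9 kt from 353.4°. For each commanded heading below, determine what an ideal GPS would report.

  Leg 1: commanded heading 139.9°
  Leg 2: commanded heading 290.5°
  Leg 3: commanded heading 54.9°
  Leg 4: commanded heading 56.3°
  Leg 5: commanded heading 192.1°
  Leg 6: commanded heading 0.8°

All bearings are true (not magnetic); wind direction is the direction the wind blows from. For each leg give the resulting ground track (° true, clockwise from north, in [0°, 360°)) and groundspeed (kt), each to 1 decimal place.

Leg 1: track=143.9°, groundspeed=204.5 kt
Leg 2: track=282.8°, groundspeed=172.2 kt
Leg 3: track=62.5°, groundspeed=171.6 kt
Leg 4: track=64.0°, groundspeed=172.2 kt
Leg 5: track=189.8°, groundspeed=207.1 kt
Leg 6: track=2.0°, groundspeed=156.8 kt

Leg 1: heading 139.9°; drift +4.0° → track 143.9°, groundspeed 204.5 kt
Leg 2: heading 290.5°; drift -7.7° → track 282.8°, groundspeed 172.2 kt
Leg 3: heading 54.9°; drift +7.6° → track 62.5°, groundspeed 171.6 kt
Leg 4: heading 56.3°; drift +7.7° → track 64.0°, groundspeed 172.2 kt
Leg 5: heading 192.1°; drift -2.3° → track 189.8°, groundspeed 207.1 kt
Leg 6: heading 0.8°; drift +1.2° → track 2.0°, groundspeed 156.8 kt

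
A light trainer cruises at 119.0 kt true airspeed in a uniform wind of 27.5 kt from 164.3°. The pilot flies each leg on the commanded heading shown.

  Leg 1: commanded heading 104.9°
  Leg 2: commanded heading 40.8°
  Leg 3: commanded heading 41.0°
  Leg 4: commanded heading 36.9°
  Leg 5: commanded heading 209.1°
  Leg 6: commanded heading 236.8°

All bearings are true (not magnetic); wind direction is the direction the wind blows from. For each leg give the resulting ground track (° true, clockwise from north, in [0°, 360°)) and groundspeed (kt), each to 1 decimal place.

Leg 1: heading 104.9°; drift -12.7° → track 92.2°, groundspeed 107.6 kt
Leg 2: heading 40.8°; drift -9.7° → track 31.1°, groundspeed 136.1 kt
Leg 3: heading 41.0°; drift -9.7° → track 31.3°, groundspeed 136.1 kt
Leg 4: heading 36.9°; drift -9.1° → track 27.8°, groundspeed 137.5 kt
Leg 5: heading 209.1°; drift +11.0° → track 220.1°, groundspeed 101.4 kt
Leg 6: heading 236.8°; drift +13.3° → track 250.1°, groundspeed 113.8 kt

Leg 1: track=92.2°, groundspeed=107.6 kt
Leg 2: track=31.1°, groundspeed=136.1 kt
Leg 3: track=31.3°, groundspeed=136.1 kt
Leg 4: track=27.8°, groundspeed=137.5 kt
Leg 5: track=220.1°, groundspeed=101.4 kt
Leg 6: track=250.1°, groundspeed=113.8 kt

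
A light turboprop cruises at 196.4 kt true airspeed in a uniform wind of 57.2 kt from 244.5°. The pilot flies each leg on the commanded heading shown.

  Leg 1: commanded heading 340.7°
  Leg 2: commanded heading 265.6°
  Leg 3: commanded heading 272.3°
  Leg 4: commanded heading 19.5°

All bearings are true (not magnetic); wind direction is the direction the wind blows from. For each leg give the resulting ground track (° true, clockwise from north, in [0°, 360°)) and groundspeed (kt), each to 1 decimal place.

Leg 1: heading 340.7°; drift +15.7° → track 356.4°, groundspeed 210.4 kt
Leg 2: heading 265.6°; drift +8.2° → track 273.8°, groundspeed 144.5 kt
Leg 3: heading 272.3°; drift +10.4° → track 282.7°, groundspeed 148.2 kt
Leg 4: heading 19.5°; drift +9.7° → track 29.2°, groundspeed 240.3 kt

Leg 1: track=356.4°, groundspeed=210.4 kt
Leg 2: track=273.8°, groundspeed=144.5 kt
Leg 3: track=282.7°, groundspeed=148.2 kt
Leg 4: track=29.2°, groundspeed=240.3 kt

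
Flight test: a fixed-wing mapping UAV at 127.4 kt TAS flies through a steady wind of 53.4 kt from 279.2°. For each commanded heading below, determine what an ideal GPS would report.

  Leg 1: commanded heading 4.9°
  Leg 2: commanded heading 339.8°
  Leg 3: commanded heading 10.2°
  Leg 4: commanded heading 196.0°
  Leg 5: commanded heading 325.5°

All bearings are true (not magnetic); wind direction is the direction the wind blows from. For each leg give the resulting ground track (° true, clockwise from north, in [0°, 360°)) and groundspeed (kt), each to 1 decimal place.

Leg 1: heading 4.9°; drift +23.3° → track 28.2°, groundspeed 134.4 kt
Leg 2: heading 339.8°; drift +24.7° → track 4.5°, groundspeed 111.4 kt
Leg 3: heading 10.2°; drift +22.6° → track 32.8°, groundspeed 139.0 kt
Leg 4: heading 196.0°; drift -23.7° → track 172.3°, groundspeed 132.2 kt
Leg 5: heading 325.5°; drift +23.1° → track 348.6°, groundspeed 98.4 kt

Leg 1: track=28.2°, groundspeed=134.4 kt
Leg 2: track=4.5°, groundspeed=111.4 kt
Leg 3: track=32.8°, groundspeed=139.0 kt
Leg 4: track=172.3°, groundspeed=132.2 kt
Leg 5: track=348.6°, groundspeed=98.4 kt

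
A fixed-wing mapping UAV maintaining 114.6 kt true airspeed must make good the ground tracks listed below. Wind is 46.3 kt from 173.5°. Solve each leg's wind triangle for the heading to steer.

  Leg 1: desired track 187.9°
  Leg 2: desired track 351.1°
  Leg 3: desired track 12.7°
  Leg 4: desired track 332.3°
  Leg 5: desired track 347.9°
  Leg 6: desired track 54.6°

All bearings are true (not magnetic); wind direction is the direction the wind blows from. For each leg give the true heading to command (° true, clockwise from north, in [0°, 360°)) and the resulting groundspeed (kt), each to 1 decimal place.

Leg 1: heading=182.1°, groundspeed=69.2 kt
Leg 2: heading=350.1°, groundspeed=160.8 kt
Leg 3: heading=20.3°, groundspeed=157.3 kt
Leg 4: heading=323.9°, groundspeed=156.5 kt
Leg 5: heading=345.6°, groundspeed=160.6 kt
Leg 6: heading=75.3°, groundspeed=129.6 kt

Leg 1: desired track 187.9°; wind correction -5.8° → command heading 182.1°, groundspeed 69.2 kt
Leg 2: desired track 351.1°; wind correction -1.0° → command heading 350.1°, groundspeed 160.8 kt
Leg 3: desired track 12.7°; wind correction +7.6° → command heading 20.3°, groundspeed 157.3 kt
Leg 4: desired track 332.3°; wind correction -8.4° → command heading 323.9°, groundspeed 156.5 kt
Leg 5: desired track 347.9°; wind correction -2.3° → command heading 345.6°, groundspeed 160.6 kt
Leg 6: desired track 54.6°; wind correction +20.7° → command heading 75.3°, groundspeed 129.6 kt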